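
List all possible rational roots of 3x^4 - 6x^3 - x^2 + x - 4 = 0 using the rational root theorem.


Rational root theorem: possible roots are ±p/q where:
  p divides the constant term (-4): p ∈ {1, 2, 4}
  q divides the leading coefficient (3): q ∈ {1, 3}

All possible rational roots: -4, -2, -4/3, -1, -2/3, -1/3, 1/3, 2/3, 1, 4/3, 2, 4

-4, -2, -4/3, -1, -2/3, -1/3, 1/3, 2/3, 1, 4/3, 2, 4


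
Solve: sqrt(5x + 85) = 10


Square both sides: 5x + 85 = 10^2 = 100
5x = 100 - 85 = 15
x = 3
Check: sqrt(5*3 + 85) = sqrt(100) = 10 ✓

x = 3


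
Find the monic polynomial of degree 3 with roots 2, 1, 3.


A monic polynomial with roots 2, 1, 3 is:
p(x) = (x - 2)(x - 1)(x - 3)
After multiplying by (x - 2): x - 2
After multiplying by (x - 1): x^2 - 3x + 2
After multiplying by (x - 3): x^3 - 6x^2 + 11x - 6

x^3 - 6x^2 + 11x - 6


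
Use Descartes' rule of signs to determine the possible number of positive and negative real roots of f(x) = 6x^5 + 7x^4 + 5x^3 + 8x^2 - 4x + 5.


Descartes' rule of signs:

For positive roots, count sign changes in f(x) = 6x^5 + 7x^4 + 5x^3 + 8x^2 - 4x + 5:
Signs of coefficients: +, +, +, +, -, +
Number of sign changes: 2
Possible positive real roots: 2, 0

For negative roots, examine f(-x) = -6x^5 + 7x^4 - 5x^3 + 8x^2 + 4x + 5:
Signs of coefficients: -, +, -, +, +, +
Number of sign changes: 3
Possible negative real roots: 3, 1

Positive roots: 2 or 0; Negative roots: 3 or 1


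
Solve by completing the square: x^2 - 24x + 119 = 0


Start: x^2 - 24x + 119 = 0
Move constant: x^2 - 24x = -119
Half of -24 is -12, squared is 144
Add 144 to both sides: x^2 - 24x + 144 = 25
(x - 12)^2 = 25
x - 12 = ±5
x = 12 + 5 = 17 or x = 12 - 5 = 7

x = 7, x = 17


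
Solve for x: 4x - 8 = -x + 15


Starting with: 4x - 8 = -x + 15
Move all x terms to left: (4 + 1)x = 15 + 8
Simplify: 5x = 23
Divide both sides by 5: x = 23/5

x = 23/5


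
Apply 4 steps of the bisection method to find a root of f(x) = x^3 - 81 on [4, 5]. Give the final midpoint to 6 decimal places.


f(x) = x^3 - 81
f(4) = -17 < 0
f(5) = 44 > 0

Step 1: midpoint = (4.000000 + 5.000000)/2 = 4.500000
  f(4.500000) = 10.125000
  f(mid) > 0, so root is in [4.000000, 4.500000]

Step 2: midpoint = (4.000000 + 4.500000)/2 = 4.250000
  f(4.250000) = -4.234375
  f(mid) < 0, so root is in [4.250000, 4.500000]

Step 3: midpoint = (4.250000 + 4.500000)/2 = 4.375000
  f(4.375000) = 2.740234
  f(mid) > 0, so root is in [4.250000, 4.375000]

Step 4: midpoint = (4.250000 + 4.375000)/2 = 4.312500
  f(4.312500) = -0.797607
  f(mid) < 0, so root is in [4.312500, 4.375000]

midpoint = 4.312500


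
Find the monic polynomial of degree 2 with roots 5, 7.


A monic polynomial with roots 5, 7 is:
p(x) = (x - 5)(x - 7)
After multiplying by (x - 5): x - 5
After multiplying by (x - 7): x^2 - 12x + 35

x^2 - 12x + 35


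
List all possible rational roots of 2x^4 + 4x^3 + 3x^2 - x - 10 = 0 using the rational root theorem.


Rational root theorem: possible roots are ±p/q where:
  p divides the constant term (-10): p ∈ {1, 2, 5, 10}
  q divides the leading coefficient (2): q ∈ {1, 2}

All possible rational roots: -10, -5, -5/2, -2, -1, -1/2, 1/2, 1, 2, 5/2, 5, 10

-10, -5, -5/2, -2, -1, -1/2, 1/2, 1, 2, 5/2, 5, 10


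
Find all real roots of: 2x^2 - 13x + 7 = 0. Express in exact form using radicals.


Using the quadratic formula: x = (-b ± sqrt(b^2 - 4ac)) / (2a)
Here a = 2, b = -13, c = 7
Discriminant = b^2 - 4ac = (-13)^2 - 4(2)(7) = 169 - 56 = 113
Since discriminant = 113 > 0, there are two real roots.
x = (13 ± sqrt(113)) / 4
Numerically: x ≈ 5.9075 or x ≈ 0.5925

x = (13 + sqrt(113)) / 4 or x = (13 - sqrt(113)) / 4


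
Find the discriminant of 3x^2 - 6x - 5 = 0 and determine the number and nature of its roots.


For ax^2 + bx + c = 0, discriminant D = b^2 - 4ac
Here a = 3, b = -6, c = -5
D = (-6)^2 - 4(3)(-5) = 36 + 60 = 96

D = 96 > 0 but not a perfect square
The equation has 2 distinct real irrational roots.

Discriminant = 96, 2 distinct real irrational roots


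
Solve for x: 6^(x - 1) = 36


Express both sides with the same base.
36 = 6^2
Since the bases match, equate exponents: x - 1 = 2
So x = 2 - (-1) = 3

x = 3


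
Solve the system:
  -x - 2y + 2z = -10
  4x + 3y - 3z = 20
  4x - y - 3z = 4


Using Cramer's rule. Expand each determinant along the first row.
D  = (-1)*[3*(-3) - (-3)*(-1)] - (-2)*[4*(-3) - (-3)*4] + 2*[4*(-1) - 3*4]
  = (-1)*(-12) - (-2)*(0) + 2*(-16) = -20
Dx = (-10)*[3*(-3) - (-3)*(-1)] - (-2)*[20*(-3) - (-3)*4] + 2*[20*(-1) - 3*4]
  = (-10)*(-12) - (-2)*(-48) + 2*(-32) = -40
Dy = (-1)*[20*(-3) - (-3)*4] - (-10)*[4*(-3) - (-3)*4] + 2*[4*4 - 20*4]
  = (-1)*(-48) - (-10)*(0) + 2*(-64) = -80
Dz = (-1)*[3*4 - 20*(-1)] - (-2)*[4*4 - 20*4] + (-10)*[4*(-1) - 3*4]
  = (-1)*(32) - (-2)*(-64) + (-10)*(-16) = 0
x = Dx/D = -40/-20 = 2, y = Dy/D = -80/-20 = 4, z = Dz/D = 0/-20 = 0
Check eq1: (-1)(2) + (-2)(4) + (2)(0) = -10 = -10 ✓
Check eq2: (4)(2) + (3)(4) + (-3)(0) = 20 = 20 ✓
Check eq3: (4)(2) + (-1)(4) + (-3)(0) = 4 = 4 ✓

x = 2, y = 4, z = 0


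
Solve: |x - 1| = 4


An absolute value equation |expr| = 4 gives two cases:
Case 1: x - 1 = 4
  x = 5, so x = 5
Case 2: x - 1 = -4
  x = -3, so x = -3

x = -3, x = 5


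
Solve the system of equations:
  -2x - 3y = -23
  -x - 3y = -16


Using Cramer's rule:
Determinant D = (-2)(-3) - (-1)(-3) = 6 - 3 = 3
Dx = (-23)(-3) - (-16)(-3) = 69 - 48 = 21
Dy = (-2)(-16) - (-1)(-23) = 32 - 23 = 9
x = Dx/D = 21/3 = 7
y = Dy/D = 9/3 = 3

x = 7, y = 3


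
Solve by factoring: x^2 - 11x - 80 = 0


We need two numbers that multiply to -80 and add to -11.
Those numbers are 5 and -16 (since 5 * (-16) = -80 and 5 + (-16) = -11).
So x^2 - 11x - 80 = (x + 5)(x - 16) = 0
Setting each factor to zero: x = -5 or x = 16

x = -5, x = 16


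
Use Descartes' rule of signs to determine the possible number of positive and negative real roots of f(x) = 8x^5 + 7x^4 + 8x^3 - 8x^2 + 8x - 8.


Descartes' rule of signs:

For positive roots, count sign changes in f(x) = 8x^5 + 7x^4 + 8x^3 - 8x^2 + 8x - 8:
Signs of coefficients: +, +, +, -, +, -
Number of sign changes: 3
Possible positive real roots: 3, 1

For negative roots, examine f(-x) = -8x^5 + 7x^4 - 8x^3 - 8x^2 - 8x - 8:
Signs of coefficients: -, +, -, -, -, -
Number of sign changes: 2
Possible negative real roots: 2, 0

Positive roots: 3 or 1; Negative roots: 2 or 0


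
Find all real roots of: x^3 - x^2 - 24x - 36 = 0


Let p(x) = x^3 - x^2 - 24x - 36. By the rational root theorem (leading coefficient 1), any rational root is an integer divisor of 36: try ±1, ±2, ... in turn.
Test x = 1: value = -60 ≠ 0.
Test x = -1: value = -14 ≠ 0.
Test x = 2: value = -80 ≠ 0.
Test x = -2: value = 0 ✓, so (x + 2) is a factor.
Synthetic division by (x + 2): bring down 1; 1(-2) - 1 = -3; (-3)(-2) - 24 = -18; (-18)(-2) - 36 = 0 → quotient x^2 - 3x - 18, remainder 0.
Solve the quadratic x^2 - 3x - 18 = 0: discriminant = (-3)^2 - 4(1)(-18) = 9 + 72 = 81.
sqrt(81) = 9, so x = (3 ± 9)/2: x = 6 or x = -3.

x = -3, x = -2, x = 6


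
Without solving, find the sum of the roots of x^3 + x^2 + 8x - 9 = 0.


By Vieta's formulas for x^3 + bx^2 + cx + d = 0:
  r1 + r2 + r3 = -b/a = -1
  r1*r2 + r1*r3 + r2*r3 = c/a = 8
  r1*r2*r3 = -d/a = 9


Sum = -1


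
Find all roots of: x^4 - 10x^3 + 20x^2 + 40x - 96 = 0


Let p(x) = x^4 - 10x^3 + 20x^2 + 40x - 96. By the rational root theorem (leading coefficient 1), any rational root is an integer divisor of 96: try ±1, ±2, ... in turn.
Test x = 1: value = -45 ≠ 0.
Test x = -1: value = -105 ≠ 0.
Test x = 2: value = 0 ✓, so (x - 2) is a factor.
Synthetic division by (x - 2): bring down 1; 1(2) - 10 = -8; (-8)(2) + 20 = 4; 4(2) + 40 = 48; 48(2) - 96 = 0 → quotient x^3 - 8x^2 + 4x + 48, remainder 0.
Continue with the quotient x^3 - 8x^2 + 4x + 48 (candidates must divide 48; re-test x = 2 first in case it repeats).
Test x = 2: value = 32 ≠ 0.
Test x = -2: value = 0 ✓, so (x + 2) is a factor.
Synthetic division by (x + 2): bring down 1; 1(-2) - 8 = -10; (-10)(-2) + 4 = 24; 24(-2) + 48 = 0 → quotient x^2 - 10x + 24, remainder 0.
Solve the quadratic x^2 - 10x + 24 = 0: discriminant = (-10)^2 - 4(1)(24) = 100 - 96 = 4.
sqrt(4) = 2, so x = (10 ± 2)/2: x = 6 or x = 4.
Collecting all roots found:

x = -2, x = 2, x = 4, x = 6


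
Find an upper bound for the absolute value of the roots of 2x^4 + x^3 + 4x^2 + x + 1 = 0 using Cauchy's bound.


Cauchy's bound: all roots r satisfy |r| <= 1 + max(|a_i/a_n|) for i = 0,...,n-1
where a_n is the leading coefficient.

Coefficients: [2, 1, 4, 1, 1]
Leading coefficient a_n = 2
Ratios |a_i/a_n|: 1/2, 2, 1/2, 1/2
Maximum ratio: 2
Cauchy's bound: |r| <= 1 + 2 = 3

Upper bound = 3


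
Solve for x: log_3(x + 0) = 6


Convert to exponential form: x + 0 = 3^6 = 729
x = 729 - 0 = 729
Check: log_3(729 + 0) = log_3(729) = log_3(729) = 6 ✓

x = 729


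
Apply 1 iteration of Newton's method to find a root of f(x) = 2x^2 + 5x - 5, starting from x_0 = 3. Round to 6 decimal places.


Newton's method: x_(n+1) = x_n - f(x_n)/f'(x_n)
f(x) = 2x^2 + 5x - 5
f'(x) = 4x + 5

Iteration 1:
  f(3.000000) = 28.000000
  f'(3.000000) = 17.000000
  x_1 = 3.000000 - (28.000000)/(17.000000) = 1.352941

x_1 = 1.352941


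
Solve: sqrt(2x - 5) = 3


Square both sides: 2x - 5 = 3^2 = 9
2x = 9 + 5 = 14
x = 7
Check: sqrt(2*7 - 5) = sqrt(9) = 3 ✓

x = 7


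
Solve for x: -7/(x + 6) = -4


Multiply both sides by (x + 6): -7 = -4(x + 6)
Distribute: -7 = -4x - 24
-4x = -7 + 24 = 17
x = -17/4

x = -17/4


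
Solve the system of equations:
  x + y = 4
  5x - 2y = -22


Using Cramer's rule:
Determinant D = (1)(-2) - (5)(1) = -2 - 5 = -7
Dx = (4)(-2) - (-22)(1) = -8 + 22 = 14
Dy = (1)(-22) - (5)(4) = -22 - 20 = -42
x = Dx/D = 14/-7 = -2
y = Dy/D = -42/-7 = 6

x = -2, y = 6


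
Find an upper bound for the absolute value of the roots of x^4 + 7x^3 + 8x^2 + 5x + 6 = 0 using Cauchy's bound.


Cauchy's bound: all roots r satisfy |r| <= 1 + max(|a_i/a_n|) for i = 0,...,n-1
where a_n is the leading coefficient.

Coefficients: [1, 7, 8, 5, 6]
Leading coefficient a_n = 1
Ratios |a_i/a_n|: 7, 8, 5, 6
Maximum ratio: 8
Cauchy's bound: |r| <= 1 + 8 = 9

Upper bound = 9


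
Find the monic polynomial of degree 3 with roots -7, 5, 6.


A monic polynomial with roots -7, 5, 6 is:
p(x) = (x + 7)(x - 5)(x - 6)
After multiplying by (x + 7): x + 7
After multiplying by (x - 5): x^2 + 2x - 35
After multiplying by (x - 6): x^3 - 4x^2 - 47x + 210

x^3 - 4x^2 - 47x + 210


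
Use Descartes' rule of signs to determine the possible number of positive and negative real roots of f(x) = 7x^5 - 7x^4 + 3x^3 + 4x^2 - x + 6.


Descartes' rule of signs:

For positive roots, count sign changes in f(x) = 7x^5 - 7x^4 + 3x^3 + 4x^2 - x + 6:
Signs of coefficients: +, -, +, +, -, +
Number of sign changes: 4
Possible positive real roots: 4, 2, 0

For negative roots, examine f(-x) = -7x^5 - 7x^4 - 3x^3 + 4x^2 + x + 6:
Signs of coefficients: -, -, -, +, +, +
Number of sign changes: 1
Possible negative real roots: 1

Positive roots: 4 or 2 or 0; Negative roots: 1


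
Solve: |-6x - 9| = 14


An absolute value equation |expr| = 14 gives two cases:
Case 1: -6x - 9 = 14
  -6x = 23, so x = -23/6
Case 2: -6x - 9 = -14
  -6x = -5, so x = 5/6

x = -23/6, x = 5/6


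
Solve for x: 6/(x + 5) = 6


Multiply both sides by (x + 5): 6 = 6(x + 5)
Distribute: 6 = 6x + 30
6x = 6 - 30 = -24
x = -4

x = -4


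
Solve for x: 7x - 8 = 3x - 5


Starting with: 7x - 8 = 3x - 5
Move all x terms to left: (7 - 3)x = -5 + 8
Simplify: 4x = 3
Divide both sides by 4: x = 3/4

x = 3/4


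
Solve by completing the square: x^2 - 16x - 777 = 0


Start: x^2 - 16x - 777 = 0
Move constant: x^2 - 16x = 777
Half of -16 is -8, squared is 64
Add 64 to both sides: x^2 - 16x + 64 = 841
(x - 8)^2 = 841
x - 8 = ±29
x = 8 + 29 = 37 or x = 8 - 29 = -21

x = -21, x = 37


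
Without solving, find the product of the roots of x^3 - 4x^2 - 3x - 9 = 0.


By Vieta's formulas for x^3 + bx^2 + cx + d = 0:
  r1 + r2 + r3 = -b/a = 4
  r1*r2 + r1*r3 + r2*r3 = c/a = -3
  r1*r2*r3 = -d/a = 9


Product = 9


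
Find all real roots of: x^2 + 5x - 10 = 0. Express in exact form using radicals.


Using the quadratic formula: x = (-b ± sqrt(b^2 - 4ac)) / (2a)
Here a = 1, b = 5, c = -10
Discriminant = b^2 - 4ac = 5^2 - 4(1)(-10) = 25 + 40 = 65
Since discriminant = 65 > 0, there are two real roots.
x = (-5 ± sqrt(65)) / 2
Numerically: x ≈ 1.5311 or x ≈ -6.5311

x = (-5 + sqrt(65)) / 2 or x = (-5 - sqrt(65)) / 2


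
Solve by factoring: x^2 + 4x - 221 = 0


We need two numbers that multiply to -221 and add to 4.
Those numbers are 17 and -13 (since 17 * (-13) = -221 and 17 + (-13) = 4).
So x^2 + 4x - 221 = (x + 17)(x - 13) = 0
Setting each factor to zero: x = -17 or x = 13

x = -17, x = 13


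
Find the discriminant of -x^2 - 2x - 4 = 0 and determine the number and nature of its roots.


For ax^2 + bx + c = 0, discriminant D = b^2 - 4ac
Here a = -1, b = -2, c = -4
D = (-2)^2 - 4(-1)(-4) = 4 - 16 = -12

D = -12 < 0
The equation has no real roots (2 complex conjugate roots).

Discriminant = -12, no real roots (2 complex conjugate roots)


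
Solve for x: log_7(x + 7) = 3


Convert to exponential form: x + 7 = 7^3 = 343
x = 343 - 7 = 336
Check: log_7(336 + 7) = log_7(343) = log_7(343) = 3 ✓

x = 336


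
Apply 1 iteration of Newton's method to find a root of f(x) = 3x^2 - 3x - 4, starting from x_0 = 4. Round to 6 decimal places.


Newton's method: x_(n+1) = x_n - f(x_n)/f'(x_n)
f(x) = 3x^2 - 3x - 4
f'(x) = 6x - 3

Iteration 1:
  f(4.000000) = 32.000000
  f'(4.000000) = 21.000000
  x_1 = 4.000000 - (32.000000)/(21.000000) = 2.476190

x_1 = 2.476190


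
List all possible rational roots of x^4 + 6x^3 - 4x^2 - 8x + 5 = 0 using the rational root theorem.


Rational root theorem: possible roots are ±p/q where:
  p divides the constant term (5): p ∈ {1, 5}
  q divides the leading coefficient (1): q ∈ {1}

All possible rational roots: -5, -1, 1, 5

-5, -1, 1, 5


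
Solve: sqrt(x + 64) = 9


Square both sides: x + 64 = 9^2 = 81
x = 81 - 64 = 17
x = 17
Check: sqrt(1*17 + 64) = sqrt(81) = 9 ✓

x = 17


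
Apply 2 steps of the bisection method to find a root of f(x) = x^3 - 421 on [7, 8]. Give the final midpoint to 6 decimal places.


f(x) = x^3 - 421
f(7) = -78 < 0
f(8) = 91 > 0

Step 1: midpoint = (7.000000 + 8.000000)/2 = 7.500000
  f(7.500000) = 0.875000
  f(mid) > 0, so root is in [7.000000, 7.500000]

Step 2: midpoint = (7.000000 + 7.500000)/2 = 7.250000
  f(7.250000) = -39.921875
  f(mid) < 0, so root is in [7.250000, 7.500000]

midpoint = 7.250000


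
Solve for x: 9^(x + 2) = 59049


Express both sides with the same base.
59049 = 9^5
Since the bases match, equate exponents: x + 2 = 5
So x = 5 - (2) = 3

x = 3


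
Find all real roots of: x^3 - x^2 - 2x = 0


The constant term is 0, so x = 0 is a root. Factor out x:
  x(x^2 - x - 2) = 0
Solve the quadratic x^2 - x - 2 = 0: discriminant = (-1)^2 - 4(1)(-2) = 1 + 8 = 9.
sqrt(9) = 3, so x = (1 ± 3)/2: x = 2 or x = -1.

x = -1, x = 0, x = 2


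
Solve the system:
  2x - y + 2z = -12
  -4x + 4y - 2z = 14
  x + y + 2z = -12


Using Cramer's rule. Expand each determinant along the first row.
D  = 2*[4*2 - (-2)*1] - (-1)*[(-4)*2 - (-2)*1] + 2*[(-4)*1 - 4*1]
  = 2*(10) - (-1)*(-6) + 2*(-8) = -2
Dx = (-12)*[4*2 - (-2)*1] - (-1)*[14*2 - (-2)*(-12)] + 2*[14*1 - 4*(-12)]
  = (-12)*(10) - (-1)*(4) + 2*(62) = 8
Dy = 2*[14*2 - (-2)*(-12)] - (-12)*[(-4)*2 - (-2)*1] + 2*[(-4)*(-12) - 14*1]
  = 2*(4) - (-12)*(-6) + 2*(34) = 4
Dz = 2*[4*(-12) - 14*1] - (-1)*[(-4)*(-12) - 14*1] + (-12)*[(-4)*1 - 4*1]
  = 2*(-62) - (-1)*(34) + (-12)*(-8) = 6
x = Dx/D = 8/-2 = -4, y = Dy/D = 4/-2 = -2, z = Dz/D = 6/-2 = -3
Check eq1: (2)(-4) + (-1)(-2) + (2)(-3) = -12 = -12 ✓
Check eq2: (-4)(-4) + (4)(-2) + (-2)(-3) = 14 = 14 ✓
Check eq3: (1)(-4) + (1)(-2) + (2)(-3) = -12 = -12 ✓

x = -4, y = -2, z = -3


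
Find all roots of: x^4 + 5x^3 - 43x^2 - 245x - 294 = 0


Let p(x) = x^4 + 5x^3 - 43x^2 - 245x - 294. By the rational root theorem (leading coefficient 1), any rational root is an integer divisor of 294: try ±1, ±2, ... in turn.
Test x = 1: value = -576 ≠ 0.
Test x = -1: value = -96 ≠ 0.
Test x = 2: value = -900 ≠ 0.
Test x = -2: value = 0 ✓, so (x + 2) is a factor.
Synthetic division by (x + 2): bring down 1; 1(-2) + 5 = 3; 3(-2) - 43 = -49; (-49)(-2) - 245 = -147; (-147)(-2) - 294 = 0 → quotient x^3 + 3x^2 - 49x - 147, remainder 0.
Continue with the quotient x^3 + 3x^2 - 49x - 147 (candidates must divide 147).
Test x = 3: value = -240 ≠ 0.
Test x = -3: value = 0 ✓, so (x + 3) is a factor.
Synthetic division by (x + 3): bring down 1; 1(-3) + 3 = 0; 0(-3) - 49 = -49; (-49)(-3) - 147 = 0 → quotient x^2 - 49, remainder 0.
Solve the quadratic x^2 - 49 = 0: discriminant = 0^2 - 4(1)(-49) = 0 + 196 = 196.
sqrt(196) = 14, so x = (0 ± 14)/2: x = 7 or x = -7.
Collecting all roots found:

x = -7, x = -3, x = -2, x = 7


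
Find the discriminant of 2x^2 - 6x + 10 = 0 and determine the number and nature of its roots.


For ax^2 + bx + c = 0, discriminant D = b^2 - 4ac
Here a = 2, b = -6, c = 10
D = (-6)^2 - 4(2)(10) = 36 - 80 = -44

D = -44 < 0
The equation has no real roots (2 complex conjugate roots).

Discriminant = -44, no real roots (2 complex conjugate roots)


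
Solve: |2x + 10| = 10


An absolute value equation |expr| = 10 gives two cases:
Case 1: 2x + 10 = 10
  2x = 0, so x = 0
Case 2: 2x + 10 = -10
  2x = -20, so x = -10

x = -10, x = 0


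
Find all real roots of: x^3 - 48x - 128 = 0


Let p(x) = x^3 - 48x - 128. By the rational root theorem (leading coefficient 1), any rational root is an integer divisor of 128: try ±1, ±2, ... in turn.
Test x = 1: value = -175 ≠ 0.
Test x = -1: value = -81 ≠ 0.
Test x = 2: value = -216 ≠ 0.
Test x = -2: value = -40 ≠ 0.
Test x = 4: value = -256 ≠ 0.
Test x = -4: value = 0 ✓, so (x + 4) is a factor.
Synthetic division by (x + 4): bring down 1; 1(-4) + 0 = -4; (-4)(-4) - 48 = -32; (-32)(-4) - 128 = 0 → quotient x^2 - 4x - 32, remainder 0.
Solve the quadratic x^2 - 4x - 32 = 0: discriminant = (-4)^2 - 4(1)(-32) = 16 + 128 = 144.
sqrt(144) = 12, so x = (4 ± 12)/2: x = 8 or x = -4.

x = -4 (multiplicity 2), x = 8


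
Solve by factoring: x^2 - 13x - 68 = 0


We need two numbers that multiply to -68 and add to -13.
Those numbers are -17 and 4 (since (-17) * 4 = -68 and (-17) + 4 = -13).
So x^2 - 13x - 68 = (x - 17)(x + 4) = 0
Setting each factor to zero: x = 17 or x = -4

x = -4, x = 17


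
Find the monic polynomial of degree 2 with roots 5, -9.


A monic polynomial with roots 5, -9 is:
p(x) = (x - 5)(x + 9)
After multiplying by (x - 5): x - 5
After multiplying by (x + 9): x^2 + 4x - 45

x^2 + 4x - 45


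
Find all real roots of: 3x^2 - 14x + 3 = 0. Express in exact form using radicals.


Using the quadratic formula: x = (-b ± sqrt(b^2 - 4ac)) / (2a)
Here a = 3, b = -14, c = 3
Discriminant = b^2 - 4ac = (-14)^2 - 4(3)(3) = 196 - 36 = 160
Since discriminant = 160 > 0, there are two real roots.
x = (14 ± 4*sqrt(10)) / 6
Simplifying: x = (7 ± 2*sqrt(10)) / 3
Numerically: x ≈ 4.4415 or x ≈ 0.2251

x = (7 + 2*sqrt(10)) / 3 or x = (7 - 2*sqrt(10)) / 3


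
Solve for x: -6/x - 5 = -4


Subtract -5 from both sides: -6/x = 1
Multiply both sides by x: -6 = 1 * x
Divide by 1: x = -6

x = -6


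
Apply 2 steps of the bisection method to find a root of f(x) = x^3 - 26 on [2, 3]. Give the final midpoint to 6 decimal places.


f(x) = x^3 - 26
f(2) = -18 < 0
f(3) = 1 > 0

Step 1: midpoint = (2.000000 + 3.000000)/2 = 2.500000
  f(2.500000) = -10.375000
  f(mid) < 0, so root is in [2.500000, 3.000000]

Step 2: midpoint = (2.500000 + 3.000000)/2 = 2.750000
  f(2.750000) = -5.203125
  f(mid) < 0, so root is in [2.750000, 3.000000]

midpoint = 2.750000


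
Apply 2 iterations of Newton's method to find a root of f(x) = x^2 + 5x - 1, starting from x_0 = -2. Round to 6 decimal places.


Newton's method: x_(n+1) = x_n - f(x_n)/f'(x_n)
f(x) = x^2 + 5x - 1
f'(x) = 2x + 5

Iteration 1:
  f(-2.000000) = -7.000000
  f'(-2.000000) = 1.000000
  x_1 = -2.000000 - (-7.000000)/(1.000000) = 5.000000

Iteration 2:
  f(5.000000) = 49.000000
  f'(5.000000) = 15.000000
  x_2 = 5.000000 - (49.000000)/(15.000000) = 1.733333

x_2 = 1.733333


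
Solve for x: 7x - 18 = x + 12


Starting with: 7x - 18 = x + 12
Move all x terms to left: (7 - 1)x = 12 + 18
Simplify: 6x = 30
Divide both sides by 6: x = 5

x = 5


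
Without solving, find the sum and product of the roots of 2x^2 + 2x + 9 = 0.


By Vieta's formulas for ax^2 + bx + c = 0:
  Sum of roots = -b/a
  Product of roots = c/a

Here a = 2, b = 2, c = 9
Sum = -(2)/2 = -1
Product = 9/2 = 9/2

Sum = -1, Product = 9/2


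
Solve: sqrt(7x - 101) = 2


Square both sides: 7x - 101 = 2^2 = 4
7x = 4 + 101 = 105
x = 15
Check: sqrt(7*15 - 101) = sqrt(4) = 2 ✓

x = 15


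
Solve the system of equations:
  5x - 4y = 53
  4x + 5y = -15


Using Cramer's rule:
Determinant D = (5)(5) - (4)(-4) = 25 + 16 = 41
Dx = (53)(5) - (-15)(-4) = 265 - 60 = 205
Dy = (5)(-15) - (4)(53) = -75 - 212 = -287
x = Dx/D = 205/41 = 5
y = Dy/D = -287/41 = -7

x = 5, y = -7


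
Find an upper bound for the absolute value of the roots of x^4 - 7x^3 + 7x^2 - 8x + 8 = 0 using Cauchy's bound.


Cauchy's bound: all roots r satisfy |r| <= 1 + max(|a_i/a_n|) for i = 0,...,n-1
where a_n is the leading coefficient.

Coefficients: [1, -7, 7, -8, 8]
Leading coefficient a_n = 1
Ratios |a_i/a_n|: 7, 7, 8, 8
Maximum ratio: 8
Cauchy's bound: |r| <= 1 + 8 = 9

Upper bound = 9


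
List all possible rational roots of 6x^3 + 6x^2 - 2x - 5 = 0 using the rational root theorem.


Rational root theorem: possible roots are ±p/q where:
  p divides the constant term (-5): p ∈ {1, 5}
  q divides the leading coefficient (6): q ∈ {1, 2, 3, 6}

All possible rational roots: -5, -5/2, -5/3, -1, -5/6, -1/2, -1/3, -1/6, 1/6, 1/3, 1/2, 5/6, 1, 5/3, 5/2, 5

-5, -5/2, -5/3, -1, -5/6, -1/2, -1/3, -1/6, 1/6, 1/3, 1/2, 5/6, 1, 5/3, 5/2, 5


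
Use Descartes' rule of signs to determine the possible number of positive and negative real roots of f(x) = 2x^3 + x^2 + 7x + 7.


Descartes' rule of signs:

For positive roots, count sign changes in f(x) = 2x^3 + x^2 + 7x + 7:
Signs of coefficients: +, +, +, +
Number of sign changes: 0
Possible positive real roots: 0

For negative roots, examine f(-x) = -2x^3 + x^2 - 7x + 7:
Signs of coefficients: -, +, -, +
Number of sign changes: 3
Possible negative real roots: 3, 1

Positive roots: 0; Negative roots: 3 or 1


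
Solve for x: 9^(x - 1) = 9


Express both sides with the same base.
9 = 9^1
Since the bases match, equate exponents: x - 1 = 1
So x = 1 - (-1) = 2

x = 2


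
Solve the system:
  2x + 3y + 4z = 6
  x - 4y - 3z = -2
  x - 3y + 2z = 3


Using Cramer's rule. Expand each determinant along the first row.
D  = 2*[(-4)*2 - (-3)*(-3)] - 3*[1*2 - (-3)*1] + 4*[1*(-3) - (-4)*1]
  = 2*(-17) - 3*(5) + 4*(1) = -45
Dx = 6*[(-4)*2 - (-3)*(-3)] - 3*[(-2)*2 - (-3)*3] + 4*[(-2)*(-3) - (-4)*3]
  = 6*(-17) - 3*(5) + 4*(18) = -45
Dy = 2*[(-2)*2 - (-3)*3] - 6*[1*2 - (-3)*1] + 4*[1*3 - (-2)*1]
  = 2*(5) - 6*(5) + 4*(5) = 0
Dz = 2*[(-4)*3 - (-2)*(-3)] - 3*[1*3 - (-2)*1] + 6*[1*(-3) - (-4)*1]
  = 2*(-18) - 3*(5) + 6*(1) = -45
x = Dx/D = -45/-45 = 1, y = Dy/D = 0/-45 = 0, z = Dz/D = -45/-45 = 1
Check eq1: (2)(1) + (3)(0) + (4)(1) = 6 = 6 ✓
Check eq2: (1)(1) + (-4)(0) + (-3)(1) = -2 = -2 ✓
Check eq3: (1)(1) + (-3)(0) + (2)(1) = 3 = 3 ✓

x = 1, y = 0, z = 1


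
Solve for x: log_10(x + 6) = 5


Convert to exponential form: x + 6 = 10^5 = 100000
x = 100000 - 6 = 99994
Check: log_10(99994 + 6) = log_10(100000) = log_10(100000) = 5 ✓

x = 99994


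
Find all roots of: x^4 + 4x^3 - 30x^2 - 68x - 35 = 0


Let p(x) = x^4 + 4x^3 - 30x^2 - 68x - 35. By the rational root theorem (leading coefficient 1), any rational root is an integer divisor of 35: try ±1, ±2, ... in turn.
Test x = 1: value = -128 ≠ 0.
Test x = -1: value = 0 ✓, so (x + 1) is a factor.
Synthetic division by (x + 1): bring down 1; 1(-1) + 4 = 3; 3(-1) - 30 = -33; (-33)(-1) - 68 = -35; (-35)(-1) - 35 = 0 → quotient x^3 + 3x^2 - 33x - 35, remainder 0.
Continue with the quotient x^3 + 3x^2 - 33x - 35 (candidates must divide 35; re-test x = -1 first in case it repeats).
Test x = -1: value = 0 ✓, so (x + 1) is a factor.
Synthetic division by (x + 1): bring down 1; 1(-1) + 3 = 2; 2(-1) - 33 = -35; (-35)(-1) - 35 = 0 → quotient x^2 + 2x - 35, remainder 0.
Solve the quadratic x^2 + 2x - 35 = 0: discriminant = 2^2 - 4(1)(-35) = 4 + 140 = 144.
sqrt(144) = 12, so x = (-2 ± 12)/2: x = 5 or x = -7.
Collecting all roots found:

x = -7, x = -1 (multiplicity 2), x = 5


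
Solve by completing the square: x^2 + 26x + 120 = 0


Start: x^2 + 26x + 120 = 0
Move constant: x^2 + 26x = -120
Half of 26 is 13, squared is 169
Add 169 to both sides: x^2 + 26x + 169 = 49
(x + 13)^2 = 49
x + 13 = ±7
x = -13 + 7 = -6 or x = -13 - 7 = -20

x = -20, x = -6


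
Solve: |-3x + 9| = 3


An absolute value equation |expr| = 3 gives two cases:
Case 1: -3x + 9 = 3
  -3x = -6, so x = 2
Case 2: -3x + 9 = -3
  -3x = -12, so x = 4

x = 2, x = 4


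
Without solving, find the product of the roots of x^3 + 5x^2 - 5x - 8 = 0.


By Vieta's formulas for x^3 + bx^2 + cx + d = 0:
  r1 + r2 + r3 = -b/a = -5
  r1*r2 + r1*r3 + r2*r3 = c/a = -5
  r1*r2*r3 = -d/a = 8


Product = 8


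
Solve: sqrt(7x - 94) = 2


Square both sides: 7x - 94 = 2^2 = 4
7x = 4 + 94 = 98
x = 14
Check: sqrt(7*14 - 94) = sqrt(4) = 2 ✓

x = 14


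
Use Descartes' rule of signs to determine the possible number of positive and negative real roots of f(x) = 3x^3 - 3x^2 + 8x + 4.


Descartes' rule of signs:

For positive roots, count sign changes in f(x) = 3x^3 - 3x^2 + 8x + 4:
Signs of coefficients: +, -, +, +
Number of sign changes: 2
Possible positive real roots: 2, 0

For negative roots, examine f(-x) = -3x^3 - 3x^2 - 8x + 4:
Signs of coefficients: -, -, -, +
Number of sign changes: 1
Possible negative real roots: 1

Positive roots: 2 or 0; Negative roots: 1


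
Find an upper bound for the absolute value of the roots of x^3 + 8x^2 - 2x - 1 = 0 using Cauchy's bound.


Cauchy's bound: all roots r satisfy |r| <= 1 + max(|a_i/a_n|) for i = 0,...,n-1
where a_n is the leading coefficient.

Coefficients: [1, 8, -2, -1]
Leading coefficient a_n = 1
Ratios |a_i/a_n|: 8, 2, 1
Maximum ratio: 8
Cauchy's bound: |r| <= 1 + 8 = 9

Upper bound = 9


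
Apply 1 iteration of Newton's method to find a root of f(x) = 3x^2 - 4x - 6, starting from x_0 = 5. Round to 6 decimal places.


Newton's method: x_(n+1) = x_n - f(x_n)/f'(x_n)
f(x) = 3x^2 - 4x - 6
f'(x) = 6x - 4

Iteration 1:
  f(5.000000) = 49.000000
  f'(5.000000) = 26.000000
  x_1 = 5.000000 - (49.000000)/(26.000000) = 3.115385

x_1 = 3.115385


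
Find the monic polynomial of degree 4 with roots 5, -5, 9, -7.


A monic polynomial with roots 5, -5, 9, -7 is:
p(x) = (x - 5)(x + 5)(x - 9)(x + 7)
After multiplying by (x - 5): x - 5
After multiplying by (x + 5): x^2 - 25
After multiplying by (x - 9): x^3 - 9x^2 - 25x + 225
After multiplying by (x + 7): x^4 - 2x^3 - 88x^2 + 50x + 1575

x^4 - 2x^3 - 88x^2 + 50x + 1575


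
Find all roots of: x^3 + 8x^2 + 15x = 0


The constant term is 0, so x = 0 is a root. Factor out x:
  x^2 + 8x + 15 = 0
Solve the quadratic x^2 + 8x + 15 = 0: discriminant = 8^2 - 4(1)(15) = 64 - 60 = 4.
sqrt(4) = 2, so x = (-8 ± 2)/2: x = -3 or x = -5.
Collecting all roots found:

x = -5, x = -3, x = 0


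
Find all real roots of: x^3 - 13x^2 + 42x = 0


The constant term is 0, so x = 0 is a root. Factor out x:
  x(x^2 - 13x + 42) = 0
Solve the quadratic x^2 - 13x + 42 = 0: discriminant = (-13)^2 - 4(1)(42) = 169 - 168 = 1.
sqrt(1) = 1, so x = (13 ± 1)/2: x = 7 or x = 6.

x = 0, x = 6, x = 7


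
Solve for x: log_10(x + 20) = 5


Convert to exponential form: x + 20 = 10^5 = 100000
x = 100000 - 20 = 99980
Check: log_10(99980 + 20) = log_10(100000) = log_10(100000) = 5 ✓

x = 99980


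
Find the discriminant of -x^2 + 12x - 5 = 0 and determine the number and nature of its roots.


For ax^2 + bx + c = 0, discriminant D = b^2 - 4ac
Here a = -1, b = 12, c = -5
D = (12)^2 - 4(-1)(-5) = 144 - 20 = 124

D = 124 > 0 but not a perfect square
The equation has 2 distinct real irrational roots.

Discriminant = 124, 2 distinct real irrational roots


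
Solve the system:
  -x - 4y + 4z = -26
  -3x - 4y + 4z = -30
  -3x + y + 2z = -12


Using Cramer's rule. Expand each determinant along the first row.
D  = (-1)*[(-4)*2 - 4*1] - (-4)*[(-3)*2 - 4*(-3)] + 4*[(-3)*1 - (-4)*(-3)]
  = (-1)*(-12) - (-4)*(6) + 4*(-15) = -24
Dx = (-26)*[(-4)*2 - 4*1] - (-4)*[(-30)*2 - 4*(-12)] + 4*[(-30)*1 - (-4)*(-12)]
  = (-26)*(-12) - (-4)*(-12) + 4*(-78) = -48
Dy = (-1)*[(-30)*2 - 4*(-12)] - (-26)*[(-3)*2 - 4*(-3)] + 4*[(-3)*(-12) - (-30)*(-3)]
  = (-1)*(-12) - (-26)*(6) + 4*(-54) = -48
Dz = (-1)*[(-4)*(-12) - (-30)*1] - (-4)*[(-3)*(-12) - (-30)*(-3)] + (-26)*[(-3)*1 - (-4)*(-3)]
  = (-1)*(78) - (-4)*(-54) + (-26)*(-15) = 96
x = Dx/D = -48/-24 = 2, y = Dy/D = -48/-24 = 2, z = Dz/D = 96/-24 = -4
Check eq1: (-1)(2) + (-4)(2) + (4)(-4) = -26 = -26 ✓
Check eq2: (-3)(2) + (-4)(2) + (4)(-4) = -30 = -30 ✓
Check eq3: (-3)(2) + (1)(2) + (2)(-4) = -12 = -12 ✓

x = 2, y = 2, z = -4


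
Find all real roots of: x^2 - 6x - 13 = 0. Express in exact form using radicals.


Using the quadratic formula: x = (-b ± sqrt(b^2 - 4ac)) / (2a)
Here a = 1, b = -6, c = -13
Discriminant = b^2 - 4ac = (-6)^2 - 4(1)(-13) = 36 + 52 = 88
Since discriminant = 88 > 0, there are two real roots.
x = (6 ± 2*sqrt(22)) / 2
Simplifying: x = 3 ± sqrt(22)
Numerically: x ≈ 7.6904 or x ≈ -1.6904

x = 3 + sqrt(22) or x = 3 - sqrt(22)


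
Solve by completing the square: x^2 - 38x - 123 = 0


Start: x^2 - 38x - 123 = 0
Move constant: x^2 - 38x = 123
Half of -38 is -19, squared is 361
Add 361 to both sides: x^2 - 38x + 361 = 484
(x - 19)^2 = 484
x - 19 = ±22
x = 19 + 22 = 41 or x = 19 - 22 = -3

x = -3, x = 41


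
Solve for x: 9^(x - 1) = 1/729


Express both sides with the same base.
1/729 = 9^(-3)
Since the bases match, equate exponents: x - 1 = -3
So x = -3 - (-1) = -2

x = -2


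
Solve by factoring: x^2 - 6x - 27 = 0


We need two numbers that multiply to -27 and add to -6.
Those numbers are 3 and -9 (since 3 * (-9) = -27 and 3 + (-9) = -6).
So x^2 - 6x - 27 = (x + 3)(x - 9) = 0
Setting each factor to zero: x = -3 or x = 9

x = -3, x = 9


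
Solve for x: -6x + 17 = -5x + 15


Starting with: -6x + 17 = -5x + 15
Move all x terms to left: (-6 + 5)x = 15 - 17
Simplify: -x = -2
Divide both sides by -1: x = 2

x = 2


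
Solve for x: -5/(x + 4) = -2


Multiply both sides by (x + 4): -5 = -2(x + 4)
Distribute: -5 = -2x - 8
-2x = -5 + 8 = 3
x = -3/2

x = -3/2


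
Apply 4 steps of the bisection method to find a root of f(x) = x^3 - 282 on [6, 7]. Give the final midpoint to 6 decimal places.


f(x) = x^3 - 282
f(6) = -66 < 0
f(7) = 61 > 0

Step 1: midpoint = (6.000000 + 7.000000)/2 = 6.500000
  f(6.500000) = -7.375000
  f(mid) < 0, so root is in [6.500000, 7.000000]

Step 2: midpoint = (6.500000 + 7.000000)/2 = 6.750000
  f(6.750000) = 25.546875
  f(mid) > 0, so root is in [6.500000, 6.750000]

Step 3: midpoint = (6.500000 + 6.750000)/2 = 6.625000
  f(6.625000) = 8.775391
  f(mid) > 0, so root is in [6.500000, 6.625000]

Step 4: midpoint = (6.500000 + 6.625000)/2 = 6.562500
  f(6.562500) = 0.623291
  f(mid) > 0, so root is in [6.500000, 6.562500]

midpoint = 6.562500


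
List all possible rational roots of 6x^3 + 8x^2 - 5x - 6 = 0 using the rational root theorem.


Rational root theorem: possible roots are ±p/q where:
  p divides the constant term (-6): p ∈ {1, 2, 3, 6}
  q divides the leading coefficient (6): q ∈ {1, 2, 3, 6}

All possible rational roots: -6, -3, -2, -3/2, -1, -2/3, -1/2, -1/3, -1/6, 1/6, 1/3, 1/2, 2/3, 1, 3/2, 2, 3, 6

-6, -3, -2, -3/2, -1, -2/3, -1/2, -1/3, -1/6, 1/6, 1/3, 1/2, 2/3, 1, 3/2, 2, 3, 6


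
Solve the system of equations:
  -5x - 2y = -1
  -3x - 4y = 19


Using Cramer's rule:
Determinant D = (-5)(-4) - (-3)(-2) = 20 - 6 = 14
Dx = (-1)(-4) - (19)(-2) = 4 + 38 = 42
Dy = (-5)(19) - (-3)(-1) = -95 - 3 = -98
x = Dx/D = 42/14 = 3
y = Dy/D = -98/14 = -7

x = 3, y = -7


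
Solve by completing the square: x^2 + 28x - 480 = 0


Start: x^2 + 28x - 480 = 0
Move constant: x^2 + 28x = 480
Half of 28 is 14, squared is 196
Add 196 to both sides: x^2 + 28x + 196 = 676
(x + 14)^2 = 676
x + 14 = ±26
x = -14 + 26 = 12 or x = -14 - 26 = -40

x = -40, x = 12


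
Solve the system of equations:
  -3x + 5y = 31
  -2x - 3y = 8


Using Cramer's rule:
Determinant D = (-3)(-3) - (-2)(5) = 9 + 10 = 19
Dx = (31)(-3) - (8)(5) = -93 - 40 = -133
Dy = (-3)(8) - (-2)(31) = -24 + 62 = 38
x = Dx/D = -133/19 = -7
y = Dy/D = 38/19 = 2

x = -7, y = 2


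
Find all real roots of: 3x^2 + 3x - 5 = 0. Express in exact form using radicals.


Using the quadratic formula: x = (-b ± sqrt(b^2 - 4ac)) / (2a)
Here a = 3, b = 3, c = -5
Discriminant = b^2 - 4ac = 3^2 - 4(3)(-5) = 9 + 60 = 69
Since discriminant = 69 > 0, there are two real roots.
x = (-3 ± sqrt(69)) / 6
Numerically: x ≈ 0.8844 or x ≈ -1.8844

x = (-3 + sqrt(69)) / 6 or x = (-3 - sqrt(69)) / 6


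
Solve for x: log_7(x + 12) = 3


Convert to exponential form: x + 12 = 7^3 = 343
x = 343 - 12 = 331
Check: log_7(331 + 12) = log_7(343) = log_7(343) = 3 ✓

x = 331


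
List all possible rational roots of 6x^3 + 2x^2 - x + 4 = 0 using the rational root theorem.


Rational root theorem: possible roots are ±p/q where:
  p divides the constant term (4): p ∈ {1, 2, 4}
  q divides the leading coefficient (6): q ∈ {1, 2, 3, 6}

All possible rational roots: -4, -2, -4/3, -1, -2/3, -1/2, -1/3, -1/6, 1/6, 1/3, 1/2, 2/3, 1, 4/3, 2, 4

-4, -2, -4/3, -1, -2/3, -1/2, -1/3, -1/6, 1/6, 1/3, 1/2, 2/3, 1, 4/3, 2, 4


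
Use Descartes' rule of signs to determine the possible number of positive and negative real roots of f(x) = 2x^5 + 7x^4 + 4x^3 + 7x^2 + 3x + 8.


Descartes' rule of signs:

For positive roots, count sign changes in f(x) = 2x^5 + 7x^4 + 4x^3 + 7x^2 + 3x + 8:
Signs of coefficients: +, +, +, +, +, +
Number of sign changes: 0
Possible positive real roots: 0

For negative roots, examine f(-x) = -2x^5 + 7x^4 - 4x^3 + 7x^2 - 3x + 8:
Signs of coefficients: -, +, -, +, -, +
Number of sign changes: 5
Possible negative real roots: 5, 3, 1

Positive roots: 0; Negative roots: 5 or 3 or 1


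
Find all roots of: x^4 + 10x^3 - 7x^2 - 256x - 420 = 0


Let p(x) = x^4 + 10x^3 - 7x^2 - 256x - 420. By the rational root theorem (leading coefficient 1), any rational root is an integer divisor of 420: try ±1, ±2, ... in turn.
Test x = 1: value = -672 ≠ 0.
Test x = -1: value = -180 ≠ 0.
Test x = 2: value = -864 ≠ 0.
Test x = -2: value = 0 ✓, so (x + 2) is a factor.
Synthetic division by (x + 2): bring down 1; 1(-2) + 10 = 8; 8(-2) - 7 = -23; (-23)(-2) - 256 = -210; (-210)(-2) - 420 = 0 → quotient x^3 + 8x^2 - 23x - 210, remainder 0.
Continue with the quotient x^3 + 8x^2 - 23x - 210 (candidates must divide 210; re-test x = -2 first in case it repeats).
Test x = -2: value = -140 ≠ 0.
Test x = 3: value = -180 ≠ 0.
Test x = -3: value = -96 ≠ 0.
Test x = 5: value = 0 ✓, so (x - 5) is a factor.
Synthetic division by (x - 5): bring down 1; 1(5) + 8 = 13; 13(5) - 23 = 42; 42(5) - 210 = 0 → quotient x^2 + 13x + 42, remainder 0.
Solve the quadratic x^2 + 13x + 42 = 0: discriminant = 13^2 - 4(1)(42) = 169 - 168 = 1.
sqrt(1) = 1, so x = (-13 ± 1)/2: x = -6 or x = -7.
Collecting all roots found:

x = -7, x = -6, x = -2, x = 5


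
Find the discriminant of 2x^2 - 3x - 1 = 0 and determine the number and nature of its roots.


For ax^2 + bx + c = 0, discriminant D = b^2 - 4ac
Here a = 2, b = -3, c = -1
D = (-3)^2 - 4(2)(-1) = 9 + 8 = 17

D = 17 > 0 but not a perfect square
The equation has 2 distinct real irrational roots.

Discriminant = 17, 2 distinct real irrational roots


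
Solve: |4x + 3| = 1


An absolute value equation |expr| = 1 gives two cases:
Case 1: 4x + 3 = 1
  4x = -2, so x = -1/2
Case 2: 4x + 3 = -1
  4x = -4, so x = -1

x = -1, x = -1/2


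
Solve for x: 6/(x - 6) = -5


Multiply both sides by (x - 6): 6 = -5(x - 6)
Distribute: 6 = -5x + 30
-5x = 6 - 30 = -24
x = 24/5

x = 24/5


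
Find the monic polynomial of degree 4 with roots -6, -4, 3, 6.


A monic polynomial with roots -6, -4, 3, 6 is:
p(x) = (x + 6)(x + 4)(x - 3)(x - 6)
After multiplying by (x + 6): x + 6
After multiplying by (x + 4): x^2 + 10x + 24
After multiplying by (x - 3): x^3 + 7x^2 - 6x - 72
After multiplying by (x - 6): x^4 + x^3 - 48x^2 - 36x + 432

x^4 + x^3 - 48x^2 - 36x + 432


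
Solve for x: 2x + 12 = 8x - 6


Starting with: 2x + 12 = 8x - 6
Move all x terms to left: (2 - 8)x = -6 - 12
Simplify: -6x = -18
Divide both sides by -6: x = 3

x = 3


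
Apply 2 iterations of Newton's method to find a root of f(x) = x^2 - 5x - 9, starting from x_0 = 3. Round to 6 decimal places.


Newton's method: x_(n+1) = x_n - f(x_n)/f'(x_n)
f(x) = x^2 - 5x - 9
f'(x) = 2x - 5

Iteration 1:
  f(3.000000) = -15.000000
  f'(3.000000) = 1.000000
  x_1 = 3.000000 - (-15.000000)/(1.000000) = 18.000000

Iteration 2:
  f(18.000000) = 225.000000
  f'(18.000000) = 31.000000
  x_2 = 18.000000 - (225.000000)/(31.000000) = 10.741935

x_2 = 10.741935


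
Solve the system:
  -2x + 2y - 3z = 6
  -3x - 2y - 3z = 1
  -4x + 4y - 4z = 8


Using Cramer's rule. Expand each determinant along the first row.
D  = (-2)*[(-2)*(-4) - (-3)*4] - 2*[(-3)*(-4) - (-3)*(-4)] + (-3)*[(-3)*4 - (-2)*(-4)]
  = (-2)*(20) - 2*(0) + (-3)*(-20) = 20
Dx = 6*[(-2)*(-4) - (-3)*4] - 2*[1*(-4) - (-3)*8] + (-3)*[1*4 - (-2)*8]
  = 6*(20) - 2*(20) + (-3)*(20) = 20
Dy = (-2)*[1*(-4) - (-3)*8] - 6*[(-3)*(-4) - (-3)*(-4)] + (-3)*[(-3)*8 - 1*(-4)]
  = (-2)*(20) - 6*(0) + (-3)*(-20) = 20
Dz = (-2)*[(-2)*8 - 1*4] - 2*[(-3)*8 - 1*(-4)] + 6*[(-3)*4 - (-2)*(-4)]
  = (-2)*(-20) - 2*(-20) + 6*(-20) = -40
x = Dx/D = 20/20 = 1, y = Dy/D = 20/20 = 1, z = Dz/D = -40/20 = -2
Check eq1: (-2)(1) + (2)(1) + (-3)(-2) = 6 = 6 ✓
Check eq2: (-3)(1) + (-2)(1) + (-3)(-2) = 1 = 1 ✓
Check eq3: (-4)(1) + (4)(1) + (-4)(-2) = 8 = 8 ✓

x = 1, y = 1, z = -2


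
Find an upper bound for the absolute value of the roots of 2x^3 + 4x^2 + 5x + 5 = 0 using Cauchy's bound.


Cauchy's bound: all roots r satisfy |r| <= 1 + max(|a_i/a_n|) for i = 0,...,n-1
where a_n is the leading coefficient.

Coefficients: [2, 4, 5, 5]
Leading coefficient a_n = 2
Ratios |a_i/a_n|: 2, 5/2, 5/2
Maximum ratio: 5/2
Cauchy's bound: |r| <= 1 + 5/2 = 7/2

Upper bound = 7/2


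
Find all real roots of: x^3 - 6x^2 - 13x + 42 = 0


Let p(x) = x^3 - 6x^2 - 13x + 42. By the rational root theorem (leading coefficient 1), any rational root is an integer divisor of 42: try ±1, ±2, ... in turn.
Test x = 1: value = 24 ≠ 0.
Test x = -1: value = 48 ≠ 0.
Test x = 2: value = 0 ✓, so (x - 2) is a factor.
Synthetic division by (x - 2): bring down 1; 1(2) - 6 = -4; (-4)(2) - 13 = -21; (-21)(2) + 42 = 0 → quotient x^2 - 4x - 21, remainder 0.
Solve the quadratic x^2 - 4x - 21 = 0: discriminant = (-4)^2 - 4(1)(-21) = 16 + 84 = 100.
sqrt(100) = 10, so x = (4 ± 10)/2: x = 7 or x = -3.

x = -3, x = 2, x = 7


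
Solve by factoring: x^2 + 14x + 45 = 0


We need two numbers that multiply to 45 and add to 14.
Those numbers are 9 and 5 (since 9 * 5 = 45 and 9 + 5 = 14).
So x^2 + 14x + 45 = (x + 9)(x + 5) = 0
Setting each factor to zero: x = -9 or x = -5

x = -9, x = -5


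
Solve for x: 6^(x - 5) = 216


Express both sides with the same base.
216 = 6^3
Since the bases match, equate exponents: x - 5 = 3
So x = 3 - (-5) = 8

x = 8


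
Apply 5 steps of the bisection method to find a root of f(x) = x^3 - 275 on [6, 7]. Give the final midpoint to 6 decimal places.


f(x) = x^3 - 275
f(6) = -59 < 0
f(7) = 68 > 0

Step 1: midpoint = (6.000000 + 7.000000)/2 = 6.500000
  f(6.500000) = -0.375000
  f(mid) < 0, so root is in [6.500000, 7.000000]

Step 2: midpoint = (6.500000 + 7.000000)/2 = 6.750000
  f(6.750000) = 32.546875
  f(mid) > 0, so root is in [6.500000, 6.750000]

Step 3: midpoint = (6.500000 + 6.750000)/2 = 6.625000
  f(6.625000) = 15.775391
  f(mid) > 0, so root is in [6.500000, 6.625000]

Step 4: midpoint = (6.500000 + 6.625000)/2 = 6.562500
  f(6.562500) = 7.623291
  f(mid) > 0, so root is in [6.500000, 6.562500]

Step 5: midpoint = (6.500000 + 6.562500)/2 = 6.531250
  f(6.531250) = 3.605011
  f(mid) > 0, so root is in [6.500000, 6.531250]

midpoint = 6.531250
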